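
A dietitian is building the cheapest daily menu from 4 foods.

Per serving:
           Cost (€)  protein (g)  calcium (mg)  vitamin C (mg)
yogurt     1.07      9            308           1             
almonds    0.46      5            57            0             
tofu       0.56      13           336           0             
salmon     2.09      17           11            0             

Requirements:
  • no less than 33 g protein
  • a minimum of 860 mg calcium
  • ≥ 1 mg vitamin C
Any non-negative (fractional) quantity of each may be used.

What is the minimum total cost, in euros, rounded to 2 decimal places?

Let x1 = servings of yogurt, x2 = servings of almonds, x3 = servings of tofu, x4 = servings of salmon.
Minimise 1.07x1 + 0.46x2 + 0.56x3 + 2.09x4 s.t.:
  9x1 + 5x2 + 13x3 + 17x4 ≥ 33   (protein)
  308x1 + 57x2 + 336x3 + 11x4 ≥ 860   (calcium)
  1x1 ≥ 1   (vitamin C)
  x1, x2, x3, x4 ≥ 0.
The cheapest feasible vertex uses only yogurt, tofu; almonds, salmon are not used. Binding constraints: protein and vitamin C.
Solving gives x1 = 1, x3 = 1.846.
Total cost: 1.07·1 + 0.56·1.846 = 2.1038.

€2.10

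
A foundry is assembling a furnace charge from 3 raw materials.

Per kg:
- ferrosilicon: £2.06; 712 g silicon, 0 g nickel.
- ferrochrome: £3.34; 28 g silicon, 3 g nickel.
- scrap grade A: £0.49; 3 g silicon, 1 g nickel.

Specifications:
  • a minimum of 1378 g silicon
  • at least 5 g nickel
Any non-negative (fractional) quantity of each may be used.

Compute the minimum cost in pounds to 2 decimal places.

Let x1 = kg of ferrosilicon, x2 = kg of ferrochrome, x3 = kg of scrap grade A.
Minimize 2.06x1 + 3.34x2 + 0.49x3 s.t.:
  712x1 + 28x2 + 3x3 ≥ 1378   (silicon)
  3x2 + 1x3 ≥ 5   (nickel)
  x1, x2, x3 ≥ 0.
The minimum-cost mix takes nothing from ferrochrome — only ferrosilicon, scrap grade A. There the silicon and nickel constraints are tight.
So ferrosilicon = 1.914 kg, scrap grade A = 5 kg.
Total cost: 2.06·1.914 + 0.49·5 = 6.3928.

£6.39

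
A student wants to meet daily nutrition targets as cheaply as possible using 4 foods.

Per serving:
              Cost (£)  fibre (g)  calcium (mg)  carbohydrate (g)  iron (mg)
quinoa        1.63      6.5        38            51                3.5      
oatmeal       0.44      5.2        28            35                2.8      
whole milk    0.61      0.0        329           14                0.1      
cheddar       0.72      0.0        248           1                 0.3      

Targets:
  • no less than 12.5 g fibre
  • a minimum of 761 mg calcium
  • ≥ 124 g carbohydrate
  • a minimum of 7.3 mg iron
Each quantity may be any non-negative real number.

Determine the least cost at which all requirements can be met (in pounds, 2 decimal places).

£2.46

Set it up as a linear program. Let x1 = servings of quinoa, x2 = servings of oatmeal, x3 = servings of whole milk, x4 = servings of cheddar.
Minimize 1.63x1 + 0.44x2 + 0.61x3 + 0.72x4 subject to:
  6.5x1 + 5.2x2 ≥ 12.5   (fibre)
  38x1 + 28x2 + 329x3 + 248x4 ≥ 761   (calcium)
  51x1 + 35x2 + 14x3 + 1x4 ≥ 124   (carbohydrate)
  3.5x1 + 2.8x2 + 0.1x3 + 0.3x4 ≥ 7.3   (iron)
  x1, x2, x3, x4 ≥ 0.
The minimum-cost mix takes nothing from quinoa, cheddar — only oatmeal, whole milk. The calcium and carbohydrate requirements are met with equality.
Solving gives x2 = 2.71, x3 = 2.082.
Hence cost = 0.44·2.71 + 0.61·2.082 = £2.4624.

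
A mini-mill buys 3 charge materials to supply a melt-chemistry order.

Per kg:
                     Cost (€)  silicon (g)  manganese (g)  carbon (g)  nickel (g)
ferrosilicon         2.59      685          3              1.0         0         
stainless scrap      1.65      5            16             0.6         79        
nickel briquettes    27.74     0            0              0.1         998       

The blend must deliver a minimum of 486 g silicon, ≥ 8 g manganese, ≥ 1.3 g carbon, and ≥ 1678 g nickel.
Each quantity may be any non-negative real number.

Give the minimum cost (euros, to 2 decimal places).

This is a linear program. Let x1 = kg of ferrosilicon, x2 = kg of stainless scrap, x3 = kg of nickel briquettes.
Minimise 2.59x1 + 1.65x2 + 27.74x3 s.t.:
  685x1 + 5x2 ≥ 486   (silicon)
  3x1 + 16x2 ≥ 8   (manganese)
  1x1 + 0.6x2 + 0.1x3 ≥ 1.3   (carbon)
  79x2 + 998x3 ≥ 1678   (nickel)
  x1, x2, x3 ≥ 0.
The cheapest feasible vertex uses only ferrosilicon, stainless scrap; nickel briquettes is not used. Binding constraints: silicon and nickel.
Solving gives x1 = 0.5544, x2 = 21.24.
Objective = 2.59·0.5544 + 1.65·21.24 = 36.4819.

€36.48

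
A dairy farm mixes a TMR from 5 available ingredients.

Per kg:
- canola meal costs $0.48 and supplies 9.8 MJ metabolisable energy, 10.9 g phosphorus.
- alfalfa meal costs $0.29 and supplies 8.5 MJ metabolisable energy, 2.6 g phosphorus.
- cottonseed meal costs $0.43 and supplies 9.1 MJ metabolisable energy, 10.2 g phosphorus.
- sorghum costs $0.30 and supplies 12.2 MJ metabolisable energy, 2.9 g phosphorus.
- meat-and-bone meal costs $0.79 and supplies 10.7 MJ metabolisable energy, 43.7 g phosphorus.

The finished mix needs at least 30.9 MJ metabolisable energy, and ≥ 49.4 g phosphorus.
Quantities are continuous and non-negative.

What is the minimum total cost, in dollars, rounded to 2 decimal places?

Let x1 = kg of canola meal, x2 = kg of alfalfa meal, x3 = kg of cottonseed meal, x4 = kg of sorghum, x5 = kg of meat-and-bone meal.
Minimise 0.48x1 + 0.29x2 + 0.43x3 + 0.3x4 + 0.79x5 with:
  9.8x1 + 8.5x2 + 9.1x3 + 12.2x4 + 10.7x5 ≥ 30.9   (metabolisable energy)
  10.9x1 + 2.6x2 + 10.2x3 + 2.9x4 + 43.7x5 ≥ 49.4   (phosphorus)
  x1, x2, x3, x4, x5 ≥ 0.
At the optimum only sorghum, meat-and-bone meal are positive (canola meal, alfalfa meal, cottonseed meal = 0). Binding constraints: metabolisable energy and phosphorus.
So sorghum = 1.637 kg, meat-and-bone meal = 1.022 kg.
Hence cost = 0.3·1.637 + 0.79·1.022 = $1.2985.

$1.30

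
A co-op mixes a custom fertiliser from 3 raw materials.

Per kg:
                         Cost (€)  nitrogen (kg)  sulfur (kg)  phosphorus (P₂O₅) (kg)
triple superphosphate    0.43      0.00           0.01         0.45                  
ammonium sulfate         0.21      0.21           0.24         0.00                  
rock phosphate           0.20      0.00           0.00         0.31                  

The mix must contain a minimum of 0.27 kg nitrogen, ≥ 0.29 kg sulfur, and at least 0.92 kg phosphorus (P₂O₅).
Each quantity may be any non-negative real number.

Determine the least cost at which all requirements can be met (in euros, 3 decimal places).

€0.864

Treat it as an LP. Let x1 = kg of triple superphosphate, x2 = kg of ammonium sulfate, x3 = kg of rock phosphate.
Minimize 0.43x1 + 0.21x2 + 0.2x3 with:
  0.21x2 ≥ 0.27   (nitrogen)
  0.01x1 + 0.24x2 ≥ 0.29   (sulfur)
  0.45x1 + 0.31x3 ≥ 0.92   (phosphorus (P₂O₅))
  x1, x2, x3 ≥ 0.
At the optimum only ammonium sulfate, rock phosphate are positive (triple superphosphate = 0). The nitrogen and phosphorus (P₂O₅) requirements are met with equality.
That vertex is x2 = 1.286, x3 = 2.968.
Cost = 0.21·1.286 + 0.2·2.968 = 0.86366.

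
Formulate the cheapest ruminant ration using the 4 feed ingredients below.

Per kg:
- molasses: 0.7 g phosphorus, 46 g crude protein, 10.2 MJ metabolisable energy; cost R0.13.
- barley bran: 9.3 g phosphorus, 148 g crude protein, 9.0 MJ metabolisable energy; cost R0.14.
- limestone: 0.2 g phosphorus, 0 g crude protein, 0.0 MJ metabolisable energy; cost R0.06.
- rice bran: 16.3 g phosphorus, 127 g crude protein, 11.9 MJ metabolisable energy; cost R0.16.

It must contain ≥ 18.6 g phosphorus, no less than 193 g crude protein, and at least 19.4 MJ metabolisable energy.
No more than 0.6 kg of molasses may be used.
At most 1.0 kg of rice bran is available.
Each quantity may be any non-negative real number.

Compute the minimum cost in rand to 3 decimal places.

R0.263

This is a linear program. Let x1 = kg of molasses, x2 = kg of barley bran, x3 = kg of limestone, x4 = kg of rice bran.
min 0.13x1 + 0.14x2 + 0.06x3 + 0.16x4 s.t.:
  0.7x1 + 9.3x2 + 0.2x3 + 16.3x4 ≥ 18.6   (phosphorus)
  46x1 + 148x2 + 127x4 ≥ 193   (crude protein)
  10.2x1 + 9x2 + 11.9x4 ≥ 19.4   (metabolisable energy)
  x1 ≤ 0.6
  x4 ≤ 1
  x1, x2, x3, x4 ≥ 0.
At the optimum only molasses, barley bran, rice bran are positive (limestone = 0). There the crude protein, metabolisable energy, the rice bran cap constraints are tight.
That vertex is x1 = 0.471, x2 = 0.2996, x4 = 1.
Cost = 0.13·0.471 + 0.14·0.2996 + 0.16·1 = 0.26317.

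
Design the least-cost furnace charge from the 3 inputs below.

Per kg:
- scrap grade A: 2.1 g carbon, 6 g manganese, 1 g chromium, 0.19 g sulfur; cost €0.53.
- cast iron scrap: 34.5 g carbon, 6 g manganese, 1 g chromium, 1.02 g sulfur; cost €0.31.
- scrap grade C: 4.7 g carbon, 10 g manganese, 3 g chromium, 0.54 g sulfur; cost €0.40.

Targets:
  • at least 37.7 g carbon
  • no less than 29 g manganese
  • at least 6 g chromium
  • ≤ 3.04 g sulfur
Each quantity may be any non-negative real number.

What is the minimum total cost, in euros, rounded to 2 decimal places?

€1.21

Let x1 = kg of scrap grade A, x2 = kg of cast iron scrap, x3 = kg of scrap grade C.
Minimise 0.53x1 + 0.31x2 + 0.4x3 s.t.:
  2.1x1 + 34.5x2 + 4.7x3 ≥ 37.7   (carbon)
  6x1 + 6x2 + 10x3 ≥ 29   (manganese)
  1x1 + 1x2 + 3x3 ≥ 6   (chromium)
  0.19x1 + 1.02x2 + 0.54x3 ≤ 3.04   (sulfur)
  x1, x2, x3 ≥ 0.
The cheapest feasible vertex uses only cast iron scrap, scrap grade C; scrap grade A is not used. Binding constraints: carbon and manganese.
Solving gives x2 = 0.7598, x3 = 2.444.
Objective = 0.31·0.7598 + 0.4·2.444 = 1.2131.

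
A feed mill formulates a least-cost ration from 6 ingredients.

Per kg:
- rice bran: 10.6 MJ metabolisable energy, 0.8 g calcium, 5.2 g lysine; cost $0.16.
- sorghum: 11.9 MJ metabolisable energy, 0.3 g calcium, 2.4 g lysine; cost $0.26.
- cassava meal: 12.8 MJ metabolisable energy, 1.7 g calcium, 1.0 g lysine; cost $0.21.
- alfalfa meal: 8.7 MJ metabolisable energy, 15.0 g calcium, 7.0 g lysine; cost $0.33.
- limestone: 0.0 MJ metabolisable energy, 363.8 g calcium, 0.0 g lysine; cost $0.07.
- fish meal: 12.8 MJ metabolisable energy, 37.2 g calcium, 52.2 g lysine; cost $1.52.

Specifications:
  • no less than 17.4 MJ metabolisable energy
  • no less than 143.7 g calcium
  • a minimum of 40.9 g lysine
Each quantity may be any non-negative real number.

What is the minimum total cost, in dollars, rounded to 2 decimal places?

$1.22

Let x1 = kg of rice bran, x2 = kg of sorghum, x3 = kg of cassava meal, x4 = kg of alfalfa meal, x5 = kg of limestone, x6 = kg of fish meal.
min 0.16x1 + 0.26x2 + 0.21x3 + 0.33x4 + 0.07x5 + 1.52x6 subject to:
  10.6x1 + 11.9x2 + 12.8x3 + 8.7x4 + 12.8x6 ≥ 17.4   (metabolisable energy)
  0.8x1 + 0.3x2 + 1.7x3 + 15x4 + 363.8x5 + 37.2x6 ≥ 143.7   (calcium)
  5.2x1 + 2.4x2 + 1x3 + 7x4 + 52.2x6 ≥ 40.9   (lysine)
  x1, x2, x3, x4, x5, x6 ≥ 0.
At the optimum only rice bran, limestone, fish meal are positive (sorghum, cassava meal, alfalfa meal = 0). There the metabolisable energy, calcium, lysine constraints are tight.
So rice bran = 0.7905 kg, limestone = 0.3212 kg, fish meal = 0.7048 kg.
Total cost: 0.16·0.7905 + 0.07·0.3212 + 1.52·0.7048 = 1.2203.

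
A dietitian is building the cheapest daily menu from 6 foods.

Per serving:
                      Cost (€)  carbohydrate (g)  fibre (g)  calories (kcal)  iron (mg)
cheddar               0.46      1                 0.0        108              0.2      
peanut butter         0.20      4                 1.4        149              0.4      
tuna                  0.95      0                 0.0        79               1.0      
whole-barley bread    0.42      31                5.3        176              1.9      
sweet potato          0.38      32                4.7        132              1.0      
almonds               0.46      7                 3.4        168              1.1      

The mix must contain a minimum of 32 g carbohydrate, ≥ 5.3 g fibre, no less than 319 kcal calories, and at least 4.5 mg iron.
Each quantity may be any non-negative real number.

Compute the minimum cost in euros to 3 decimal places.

€0.995

Set it up as a linear program. Let x1 = servings of cheddar, x2 = servings of peanut butter, x3 = servings of tuna, x4 = servings of whole-barley bread, x5 = servings of sweet potato, x6 = servings of almonds.
Minimize 0.46x1 + 0.2x2 + 0.95x3 + 0.42x4 + 0.38x5 + 0.46x6 subject to:
  1x1 + 4x2 + 31x4 + 32x5 + 7x6 ≥ 32   (carbohydrate)
  1.4x2 + 5.3x4 + 4.7x5 + 3.4x6 ≥ 5.3   (fibre)
  108x1 + 149x2 + 79x3 + 176x4 + 132x5 + 168x6 ≥ 319   (calories)
  0.2x1 + 0.4x2 + 1x3 + 1.9x4 + 1x5 + 1.1x6 ≥ 4.5   (iron)
  x1, x2, x3, x4, x5, x6 ≥ 0.
At the optimum only whole-barley bread is positive (cheddar, peanut butter, tuna, sweet potato, almonds = 0). There the iron constraint is tight.
Optimal quantities: whole-barley bread = 2.368 servings.
Cost = 0.42·2.368 = 0.99456.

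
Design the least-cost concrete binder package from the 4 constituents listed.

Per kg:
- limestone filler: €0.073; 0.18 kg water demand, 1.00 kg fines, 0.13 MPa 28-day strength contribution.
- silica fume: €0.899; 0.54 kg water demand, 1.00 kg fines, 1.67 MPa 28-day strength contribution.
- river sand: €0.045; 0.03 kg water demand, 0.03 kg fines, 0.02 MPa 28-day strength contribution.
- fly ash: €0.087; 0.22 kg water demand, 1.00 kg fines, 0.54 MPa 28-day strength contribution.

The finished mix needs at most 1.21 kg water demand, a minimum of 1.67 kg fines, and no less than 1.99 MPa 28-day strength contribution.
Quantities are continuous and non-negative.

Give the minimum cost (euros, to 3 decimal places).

€0.321

Let x1 = kg of limestone filler, x2 = kg of silica fume, x3 = kg of river sand, x4 = kg of fly ash.
Minimize 0.073x1 + 0.899x2 + 0.045x3 + 0.087x4 s.t.:
  0.18x1 + 0.54x2 + 0.03x3 + 0.22x4 ≤ 1.21   (water demand)
  1x1 + 1x2 + 0.03x3 + 1x4 ≥ 1.67   (fines)
  0.13x1 + 1.67x2 + 0.02x3 + 0.54x4 ≥ 1.99   (28-day strength contribution)
  x1, x2, x3, x4 ≥ 0.
The cheapest feasible vertex uses only fly ash; limestone filler, silica fume, river sand are not used. Binding constraint: 28-day strength contribution.
That vertex is x4 = 3.685.
Hence cost = 0.087·3.685 = €0.32060.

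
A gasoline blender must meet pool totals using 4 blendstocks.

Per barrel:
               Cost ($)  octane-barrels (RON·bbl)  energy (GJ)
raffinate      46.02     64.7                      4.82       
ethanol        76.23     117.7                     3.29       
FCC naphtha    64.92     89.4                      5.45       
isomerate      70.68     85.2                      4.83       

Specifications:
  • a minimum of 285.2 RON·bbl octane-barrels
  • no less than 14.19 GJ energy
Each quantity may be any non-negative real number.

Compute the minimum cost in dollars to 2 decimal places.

$193.21

Set it up as a linear program. Let x1 = barrels of raffinate, x2 = barrels of ethanol, x3 = barrels of FCC naphtha, x4 = barrels of isomerate.
Minimize 46.02x1 + 76.23x2 + 64.92x3 + 70.68x4 with:
  64.7x1 + 117.7x2 + 89.4x3 + 85.2x4 ≥ 285.2   (octane-barrels)
  4.82x1 + 3.29x2 + 5.45x3 + 4.83x4 ≥ 14.19   (energy)
  x1, x2, x3, x4 ≥ 0.
At the optimum only raffinate, ethanol are positive (FCC naphtha, isomerate = 0). Binding constraints: octane-barrels and energy.
Solving gives x1 = 2.0648, x2 = 1.2881.
Cost = 46.02·2.0648 + 76.23·1.2881 = 193.2140.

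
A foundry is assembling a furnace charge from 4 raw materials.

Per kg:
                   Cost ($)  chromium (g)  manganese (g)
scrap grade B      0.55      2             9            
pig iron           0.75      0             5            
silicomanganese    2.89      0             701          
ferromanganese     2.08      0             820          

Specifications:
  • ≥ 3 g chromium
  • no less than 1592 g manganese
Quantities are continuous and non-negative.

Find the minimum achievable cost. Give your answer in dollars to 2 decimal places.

This is a linear program. Let x1 = kg of scrap grade B, x2 = kg of pig iron, x3 = kg of silicomanganese, x4 = kg of ferromanganese.
min 0.55x1 + 0.75x2 + 2.89x3 + 2.08x4 s.t.:
  2x1 ≥ 3   (chromium)
  9x1 + 5x2 + 701x3 + 820x4 ≥ 1592   (manganese)
  x1, x2, x3, x4 ≥ 0.
The optimal basis is {scrap grade B, ferromanganese}; pig iron, silicomanganese drop out. There the chromium and manganese constraints are tight.
Optimal quantities: scrap grade B = 1.5 kg, ferromanganese = 1.925 kg.
Total cost: 0.55·1.5 + 2.08·1.925 = 4.8290.

$4.83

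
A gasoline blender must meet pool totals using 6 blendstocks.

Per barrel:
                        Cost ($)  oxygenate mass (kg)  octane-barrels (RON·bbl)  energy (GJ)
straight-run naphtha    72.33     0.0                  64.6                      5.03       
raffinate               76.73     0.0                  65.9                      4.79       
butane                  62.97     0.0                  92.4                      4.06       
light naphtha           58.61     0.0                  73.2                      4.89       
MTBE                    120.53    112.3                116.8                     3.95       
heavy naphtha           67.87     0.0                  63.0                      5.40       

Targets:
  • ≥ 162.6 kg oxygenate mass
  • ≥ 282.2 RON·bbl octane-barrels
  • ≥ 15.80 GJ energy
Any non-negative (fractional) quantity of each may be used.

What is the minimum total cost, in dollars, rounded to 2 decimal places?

Let x1 = barrels of straight-run naphtha, x2 = barrels of raffinate, x3 = barrels of butane, x4 = barrels of light naphtha, x5 = barrels of MTBE, x6 = barrels of heavy naphtha.
Minimise 72.33x1 + 76.73x2 + 62.97x3 + 58.61x4 + 120.53x5 + 67.87x6 subject to:
  112.3x5 ≥ 162.6   (oxygenate mass)
  64.6x1 + 65.9x2 + 92.4x3 + 73.2x4 + 116.8x5 + 63x6 ≥ 282.2   (octane-barrels)
  5.03x1 + 4.79x2 + 4.06x3 + 4.89x4 + 3.95x5 + 5.4x6 ≥ 15.8   (energy)
  x1, x2, x3, x4, x5, x6 ≥ 0.
The cheapest feasible vertex uses only light naphtha, MTBE; straight-run naphtha, raffinate, butane, heavy naphtha are not used. The oxygenate mass and energy requirements are met with equality.
Optimal quantities: light naphtha = 2.0615 barrels, MTBE = 1.4479 barrels.
Cost = 58.61·2.0615 + 120.53·1.4479 = 295.3399.

$295.34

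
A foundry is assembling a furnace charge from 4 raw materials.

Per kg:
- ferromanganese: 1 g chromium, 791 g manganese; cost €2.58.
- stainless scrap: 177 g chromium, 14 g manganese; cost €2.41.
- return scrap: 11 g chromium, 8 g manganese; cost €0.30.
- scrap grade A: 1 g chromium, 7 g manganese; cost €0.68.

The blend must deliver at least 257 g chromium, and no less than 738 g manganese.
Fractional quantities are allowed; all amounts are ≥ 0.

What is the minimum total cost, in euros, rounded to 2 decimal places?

Let x1 = kg of ferromanganese, x2 = kg of stainless scrap, x3 = kg of return scrap, x4 = kg of scrap grade A.
min 2.58x1 + 2.41x2 + 0.3x3 + 0.68x4 subject to:
  1x1 + 177x2 + 11x3 + 1x4 ≥ 257   (chromium)
  791x1 + 14x2 + 8x3 + 7x4 ≥ 738   (manganese)
  x1, x2, x3, x4 ≥ 0.
The minimum-cost mix takes nothing from return scrap, scrap grade A — only ferromanganese, stainless scrap. There the chromium and manganese constraints are tight.
Solving gives x1 = 0.9074, x2 = 1.447.
Hence cost = 2.58·0.9074 + 2.41·1.447 = €5.8284.

€5.83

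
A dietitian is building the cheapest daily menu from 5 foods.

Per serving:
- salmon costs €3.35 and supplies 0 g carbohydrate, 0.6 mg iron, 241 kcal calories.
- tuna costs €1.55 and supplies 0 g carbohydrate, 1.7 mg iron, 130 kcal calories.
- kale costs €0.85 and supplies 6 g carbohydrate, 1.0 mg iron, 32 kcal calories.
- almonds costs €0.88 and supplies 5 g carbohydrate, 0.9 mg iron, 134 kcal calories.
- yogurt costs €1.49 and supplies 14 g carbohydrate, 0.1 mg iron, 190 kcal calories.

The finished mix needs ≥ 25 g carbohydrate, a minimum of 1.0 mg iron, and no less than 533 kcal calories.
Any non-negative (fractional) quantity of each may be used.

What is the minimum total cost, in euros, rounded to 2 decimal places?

This is a linear program. Let x1 = servings of salmon, x2 = servings of tuna, x3 = servings of kale, x4 = servings of almonds, x5 = servings of yogurt.
Minimise 3.35x1 + 1.55x2 + 0.85x3 + 0.88x4 + 1.49x5 subject to:
  6x3 + 5x4 + 14x5 ≥ 25   (carbohydrate)
  0.6x1 + 1.7x2 + 1x3 + 0.9x4 + 0.1x5 ≥ 1   (iron)
  241x1 + 130x2 + 32x3 + 134x4 + 190x5 ≥ 533   (calories)
  x1, x2, x3, x4, x5 ≥ 0.
The cheapest feasible vertex uses only almonds, yogurt; salmon, tuna, kale are not used. There the carbohydrate and calories constraints are tight.
Solving gives x4 = 2.929, x5 = 0.7397.
Cost = 0.88·2.929 + 1.49·0.7397 = 3.6797.

€3.68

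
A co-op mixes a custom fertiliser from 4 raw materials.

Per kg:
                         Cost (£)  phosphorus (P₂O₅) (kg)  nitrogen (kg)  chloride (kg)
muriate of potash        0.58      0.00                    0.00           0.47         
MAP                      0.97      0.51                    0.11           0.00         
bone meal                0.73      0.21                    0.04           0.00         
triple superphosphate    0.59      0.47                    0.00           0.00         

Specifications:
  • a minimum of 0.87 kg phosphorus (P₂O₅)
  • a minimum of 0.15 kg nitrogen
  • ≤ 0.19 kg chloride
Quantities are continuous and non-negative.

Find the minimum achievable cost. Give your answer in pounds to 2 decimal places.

Let x1 = kg of muriate of potash, x2 = kg of MAP, x3 = kg of bone meal, x4 = kg of triple superphosphate.
min 0.58x1 + 0.97x2 + 0.73x3 + 0.59x4 with:
  0.51x2 + 0.21x3 + 0.47x4 ≥ 0.87   (phosphorus (P₂O₅))
  0.11x2 + 0.04x3 ≥ 0.15   (nitrogen)
  0.47x1 ≤ 0.19   (chloride)
  x1, x2, x3, x4 ≥ 0.
At the optimum only MAP, triple superphosphate are positive (muriate of potash, bone meal = 0). Binding constraints: phosphorus (P₂O₅) and nitrogen.
Solving gives x2 = 1.364, x4 = 0.3714.
Objective = 0.97·1.364 + 0.59·0.3714 = 1.5422.

£1.54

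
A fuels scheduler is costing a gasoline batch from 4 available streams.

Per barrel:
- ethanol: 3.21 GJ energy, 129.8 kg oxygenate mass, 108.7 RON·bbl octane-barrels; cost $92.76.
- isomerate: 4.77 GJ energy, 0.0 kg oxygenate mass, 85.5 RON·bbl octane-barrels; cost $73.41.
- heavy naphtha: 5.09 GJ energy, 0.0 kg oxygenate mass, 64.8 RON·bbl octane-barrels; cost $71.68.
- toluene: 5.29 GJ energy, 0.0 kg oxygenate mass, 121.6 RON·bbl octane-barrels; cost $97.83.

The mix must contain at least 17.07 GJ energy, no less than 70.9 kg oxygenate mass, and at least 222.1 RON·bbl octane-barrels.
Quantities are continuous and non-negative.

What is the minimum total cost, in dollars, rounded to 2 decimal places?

Let x1 = barrels of ethanol, x2 = barrels of isomerate, x3 = barrels of heavy naphtha, x4 = barrels of toluene.
min 92.76x1 + 73.41x2 + 71.68x3 + 97.83x4 with:
  3.21x1 + 4.77x2 + 5.09x3 + 5.29x4 ≥ 17.07   (energy)
  129.8x1 ≥ 70.9   (oxygenate mass)
  108.7x1 + 85.5x2 + 64.8x3 + 121.6x4 ≥ 222.1   (octane-barrels)
  x1, x2, x3, x4 ≥ 0.
The optimal basis is {ethanol, heavy naphtha}; isomerate, toluene drop out. Binding constraints: energy and oxygenate mass.
So ethanol = 0.546225 barrels, heavy naphtha = 3.00916 barrels.
Objective = 92.76·0.546225 + 71.68·3.00916 = 266.3644.

$266.36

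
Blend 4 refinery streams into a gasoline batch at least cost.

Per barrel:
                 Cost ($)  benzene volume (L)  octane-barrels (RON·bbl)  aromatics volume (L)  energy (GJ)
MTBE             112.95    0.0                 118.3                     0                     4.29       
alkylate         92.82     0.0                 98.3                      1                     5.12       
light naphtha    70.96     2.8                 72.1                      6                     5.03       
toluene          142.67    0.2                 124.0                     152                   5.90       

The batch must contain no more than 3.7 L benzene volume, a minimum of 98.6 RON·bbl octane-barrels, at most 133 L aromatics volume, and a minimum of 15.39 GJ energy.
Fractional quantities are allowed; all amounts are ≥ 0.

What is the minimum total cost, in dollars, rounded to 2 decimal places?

Let x1 = barrels of MTBE, x2 = barrels of alkylate, x3 = barrels of light naphtha, x4 = barrels of toluene.
Minimize 112.95x1 + 92.82x2 + 70.96x3 + 142.67x4 subject to:
  2.8x3 + 0.2x4 ≤ 3.7   (benzene volume)
  118.3x1 + 98.3x2 + 72.1x3 + 124x4 ≥ 98.6   (octane-barrels)
  1x2 + 6x3 + 152x4 ≤ 133   (aromatics volume)
  4.29x1 + 5.12x2 + 5.03x3 + 5.9x4 ≥ 15.39   (energy)
  x1, x2, x3, x4 ≥ 0.
The optimal basis is {alkylate, light naphtha}; MTBE, toluene drop out. The benzene volume and energy requirements are met with equality.
Optimal quantities: alkylate = 1.708 barrels, light naphtha = 1.321 barrels.
Objective = 92.82·1.708 + 70.96·1.321 = 252.2747.

$252.27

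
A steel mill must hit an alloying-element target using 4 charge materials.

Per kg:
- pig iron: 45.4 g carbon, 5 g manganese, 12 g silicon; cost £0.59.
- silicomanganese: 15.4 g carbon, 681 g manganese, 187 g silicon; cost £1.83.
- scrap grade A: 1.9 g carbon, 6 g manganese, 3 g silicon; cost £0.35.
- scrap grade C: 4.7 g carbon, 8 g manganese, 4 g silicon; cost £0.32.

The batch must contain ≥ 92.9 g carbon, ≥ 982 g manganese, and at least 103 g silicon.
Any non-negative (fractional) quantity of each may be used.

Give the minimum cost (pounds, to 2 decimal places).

Set it up as a linear program. Let x1 = kg of pig iron, x2 = kg of silicomanganese, x3 = kg of scrap grade A, x4 = kg of scrap grade C.
Minimise 0.59x1 + 1.83x2 + 0.35x3 + 0.32x4 with:
  45.4x1 + 15.4x2 + 1.9x3 + 4.7x4 ≥ 92.9   (carbon)
  5x1 + 681x2 + 6x3 + 8x4 ≥ 982   (manganese)
  12x1 + 187x2 + 3x3 + 4x4 ≥ 103   (silicon)
  x1, x2, x3, x4 ≥ 0.
At the optimum only pig iron, silicomanganese are positive (scrap grade A, scrap grade C = 0). Binding constraints: carbon and manganese.
Solving gives x1 = 1.561, x2 = 1.431.
Cost = 0.59·1.561 + 1.83·1.431 = 3.5397.

£3.54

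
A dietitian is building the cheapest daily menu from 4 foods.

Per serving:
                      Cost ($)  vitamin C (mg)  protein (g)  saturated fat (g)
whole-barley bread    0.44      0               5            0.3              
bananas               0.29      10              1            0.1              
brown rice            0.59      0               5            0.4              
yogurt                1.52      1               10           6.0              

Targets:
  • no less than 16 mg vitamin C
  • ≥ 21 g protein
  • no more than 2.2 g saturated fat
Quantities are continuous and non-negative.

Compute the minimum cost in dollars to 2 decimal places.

Set it up as a linear program. Let x1 = servings of whole-barley bread, x2 = servings of bananas, x3 = servings of brown rice, x4 = servings of yogurt.
Minimize 0.44x1 + 0.29x2 + 0.59x3 + 1.52x4 subject to:
  10x2 + 1x4 ≥ 16   (vitamin C)
  5x1 + 1x2 + 5x3 + 10x4 ≥ 21   (protein)
  0.3x1 + 0.1x2 + 0.4x3 + 6x4 ≤ 2.2   (saturated fat)
  x1, x2, x3, x4 ≥ 0.
The minimum-cost mix takes nothing from brown rice, yogurt — only whole-barley bread, bananas. Binding constraints: vitamin C and protein.
Optimal quantities: whole-barley bread = 3.88 servings, bananas = 1.6 servings.
Total cost: 0.44·3.88 + 0.29·1.6 = 2.1712.

$2.17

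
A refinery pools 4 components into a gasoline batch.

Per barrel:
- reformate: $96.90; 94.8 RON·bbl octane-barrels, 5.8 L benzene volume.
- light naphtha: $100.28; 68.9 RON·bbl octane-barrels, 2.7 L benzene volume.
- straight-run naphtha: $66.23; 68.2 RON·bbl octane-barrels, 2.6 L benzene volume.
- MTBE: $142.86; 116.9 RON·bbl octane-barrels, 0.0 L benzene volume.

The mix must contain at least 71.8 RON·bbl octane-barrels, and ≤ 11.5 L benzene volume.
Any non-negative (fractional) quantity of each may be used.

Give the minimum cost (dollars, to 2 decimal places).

This is a linear program. Let x1 = barrels of reformate, x2 = barrels of light naphtha, x3 = barrels of straight-run naphtha, x4 = barrels of MTBE.
Minimize 96.9x1 + 100.28x2 + 66.23x3 + 142.86x4 subject to:
  94.8x1 + 68.9x2 + 68.2x3 + 116.9x4 ≥ 71.8   (octane-barrels)
  5.8x1 + 2.7x2 + 2.6x3 ≤ 11.5   (benzene volume)
  x1, x2, x3, x4 ≥ 0.
The cheapest feasible vertex uses only straight-run naphtha; reformate, light naphtha, MTBE are not used. Binding constraint: octane-barrels.
Solving gives x3 = 1.0528.
Total cost: 66.23·1.0528 = 69.7269.

$69.73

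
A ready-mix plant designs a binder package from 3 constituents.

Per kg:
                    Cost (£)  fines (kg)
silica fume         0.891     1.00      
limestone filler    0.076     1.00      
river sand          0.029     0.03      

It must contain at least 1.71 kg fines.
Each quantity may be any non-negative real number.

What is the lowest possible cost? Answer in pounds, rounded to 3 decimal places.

This is a linear program. Let x1 = kg of silica fume, x2 = kg of limestone filler, x3 = kg of river sand.
Minimise 0.891x1 + 0.076x2 + 0.029x3 s.t.:
  1x1 + 1x2 + 0.03x3 ≥ 1.71   (fines)
  x1, x2, x3 ≥ 0.
At the optimum only limestone filler is positive (silica fume, river sand = 0). Binding constraint: fines.
Optimal quantities: limestone filler = 1.71 kg.
Hence cost = 0.076·1.71 = £0.12996.

£0.130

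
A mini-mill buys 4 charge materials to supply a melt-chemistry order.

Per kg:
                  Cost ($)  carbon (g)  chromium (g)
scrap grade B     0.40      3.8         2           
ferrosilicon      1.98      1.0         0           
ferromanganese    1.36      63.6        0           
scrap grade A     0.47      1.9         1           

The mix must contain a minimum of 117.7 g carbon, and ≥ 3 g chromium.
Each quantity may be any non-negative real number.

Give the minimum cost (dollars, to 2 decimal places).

$2.99

Set it up as a linear program. Let x1 = kg of scrap grade B, x2 = kg of ferrosilicon, x3 = kg of ferromanganese, x4 = kg of scrap grade A.
min 0.4x1 + 1.98x2 + 1.36x3 + 0.47x4 subject to:
  3.8x1 + 1x2 + 63.6x3 + 1.9x4 ≥ 117.7   (carbon)
  2x1 + 1x4 ≥ 3   (chromium)
  x1, x2, x3, x4 ≥ 0.
The cheapest feasible vertex uses only scrap grade B, ferromanganese; ferrosilicon, scrap grade A are not used. There the carbon and chromium constraints are tight.
That vertex is x1 = 1.5, x3 = 1.761.
Hence cost = 0.4·1.5 + 1.36·1.761 = $2.99496.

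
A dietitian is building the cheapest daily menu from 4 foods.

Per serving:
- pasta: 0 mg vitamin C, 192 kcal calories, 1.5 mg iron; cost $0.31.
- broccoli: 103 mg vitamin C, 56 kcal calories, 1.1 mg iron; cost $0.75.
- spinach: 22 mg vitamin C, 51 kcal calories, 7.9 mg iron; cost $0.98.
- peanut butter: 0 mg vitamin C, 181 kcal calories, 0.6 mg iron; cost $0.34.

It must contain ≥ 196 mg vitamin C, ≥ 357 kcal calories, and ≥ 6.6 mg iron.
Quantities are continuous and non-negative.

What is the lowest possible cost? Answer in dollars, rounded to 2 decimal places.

$2.09

Treat it as an LP. Let x1 = servings of pasta, x2 = servings of broccoli, x3 = servings of spinach, x4 = servings of peanut butter.
Minimise 0.31x1 + 0.75x2 + 0.98x3 + 0.34x4 s.t.:
  103x2 + 22x3 ≥ 196   (vitamin C)
  192x1 + 56x2 + 51x3 + 181x4 ≥ 357   (calories)
  1.5x1 + 1.1x2 + 7.9x3 + 0.6x4 ≥ 6.6   (iron)
  x1, x2, x3, x4 ≥ 0.
At the optimum only pasta, broccoli, spinach are positive (peanut butter = 0). The vitamin C, calories, iron requirements are met with equality.
So pasta = 1.234 servings, broccoli = 1.829 servings, spinach = 0.3465 servings.
Total cost: 0.31·1.234 + 0.75·1.829 + 0.98·0.3465 = 2.0939.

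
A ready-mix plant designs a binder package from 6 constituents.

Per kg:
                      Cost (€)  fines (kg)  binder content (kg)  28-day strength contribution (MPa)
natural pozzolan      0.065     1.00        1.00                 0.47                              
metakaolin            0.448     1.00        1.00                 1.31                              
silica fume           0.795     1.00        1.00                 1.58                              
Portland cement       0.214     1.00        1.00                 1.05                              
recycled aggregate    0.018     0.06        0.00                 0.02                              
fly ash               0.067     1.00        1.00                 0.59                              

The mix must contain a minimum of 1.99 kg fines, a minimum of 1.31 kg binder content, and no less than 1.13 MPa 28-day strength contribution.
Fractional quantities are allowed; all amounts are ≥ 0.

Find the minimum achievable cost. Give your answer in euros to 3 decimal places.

Treat it as an LP. Let x1 = kg of natural pozzolan, x2 = kg of metakaolin, x3 = kg of silica fume, x4 = kg of Portland cement, x5 = kg of recycled aggregate, x6 = kg of fly ash.
Minimise 0.065x1 + 0.448x2 + 0.795x3 + 0.214x4 + 0.018x5 + 0.067x6 s.t.:
  1x1 + 1x2 + 1x3 + 1x4 + 0.06x5 + 1x6 ≥ 1.99   (fines)
  1x1 + 1x2 + 1x3 + 1x4 + 1x6 ≥ 1.31   (binder content)
  0.47x1 + 1.31x2 + 1.58x3 + 1.05x4 + 0.02x5 + 0.59x6 ≥ 1.13   (28-day strength contribution)
  x1, x2, x3, x4, x5, x6 ≥ 0.
The cheapest feasible vertex uses only natural pozzolan, fly ash; metakaolin, silica fume, Portland cement, recycled aggregate are not used. Binding constraints: fines and 28-day strength contribution.
Solving gives x1 = 0.3675, x6 = 1.622.
Hence cost = 0.065·0.3675 + 0.067·1.622 = €0.13256.

€0.133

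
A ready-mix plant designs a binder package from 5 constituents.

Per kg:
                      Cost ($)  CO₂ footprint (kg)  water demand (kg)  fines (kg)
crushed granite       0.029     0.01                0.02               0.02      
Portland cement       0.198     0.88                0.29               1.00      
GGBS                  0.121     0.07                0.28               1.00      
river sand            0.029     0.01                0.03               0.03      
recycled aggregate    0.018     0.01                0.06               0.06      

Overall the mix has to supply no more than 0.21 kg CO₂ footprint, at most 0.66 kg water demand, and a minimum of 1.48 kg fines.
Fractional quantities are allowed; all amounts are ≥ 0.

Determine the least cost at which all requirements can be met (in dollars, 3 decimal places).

Let x1 = kg of crushed granite, x2 = kg of Portland cement, x3 = kg of GGBS, x4 = kg of river sand, x5 = kg of recycled aggregate.
min 0.029x1 + 0.198x2 + 0.121x3 + 0.029x4 + 0.018x5 subject to:
  0.01x1 + 0.88x2 + 0.07x3 + 0.01x4 + 0.01x5 ≤ 0.21   (CO₂ footprint)
  0.02x1 + 0.29x2 + 0.28x3 + 0.03x4 + 0.06x5 ≤ 0.66   (water demand)
  0.02x1 + 1x2 + 1x3 + 0.03x4 + 0.06x5 ≥ 1.48   (fines)
  x1, x2, x3, x4, x5 ≥ 0.
The optimal basis is {GGBS}; crushed granite, Portland cement, river sand, recycled aggregate drop out. Binding constraint: fines.
So GGBS = 1.48 kg.
Total cost: 0.121·1.48 = 0.17908.

$0.179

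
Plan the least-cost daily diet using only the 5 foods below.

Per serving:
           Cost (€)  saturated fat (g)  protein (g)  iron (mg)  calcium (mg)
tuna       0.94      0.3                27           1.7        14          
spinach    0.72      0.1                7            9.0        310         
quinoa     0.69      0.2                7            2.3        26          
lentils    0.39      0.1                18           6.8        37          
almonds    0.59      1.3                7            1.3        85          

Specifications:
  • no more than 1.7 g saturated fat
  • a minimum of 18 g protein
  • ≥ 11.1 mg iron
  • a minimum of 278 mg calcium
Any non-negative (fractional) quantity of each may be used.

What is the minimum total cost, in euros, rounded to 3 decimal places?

Treat it as an LP. Let x1 = servings of tuna, x2 = servings of spinach, x3 = servings of quinoa, x4 = servings of lentils, x5 = servings of almonds.
min 0.94x1 + 0.72x2 + 0.69x3 + 0.39x4 + 0.59x5 subject to:
  0.3x1 + 0.1x2 + 0.2x3 + 0.1x4 + 1.3x5 ≤ 1.7   (saturated fat)
  27x1 + 7x2 + 7x3 + 18x4 + 7x5 ≥ 18   (protein)
  1.7x1 + 9x2 + 2.3x3 + 6.8x4 + 1.3x5 ≥ 11.1   (iron)
  14x1 + 310x2 + 26x3 + 37x4 + 85x5 ≥ 278   (calcium)
  x1, x2, x3, x4, x5 ≥ 0.
The minimum-cost mix takes nothing from tuna, quinoa, almonds — only spinach, lentils. There the protein and calcium constraints are tight.
Optimal quantities: spinach = 0.8153 servings, lentils = 0.683 servings.
Total cost: 0.72·0.8153 + 0.39·0.683 = 0.85339.

€0.853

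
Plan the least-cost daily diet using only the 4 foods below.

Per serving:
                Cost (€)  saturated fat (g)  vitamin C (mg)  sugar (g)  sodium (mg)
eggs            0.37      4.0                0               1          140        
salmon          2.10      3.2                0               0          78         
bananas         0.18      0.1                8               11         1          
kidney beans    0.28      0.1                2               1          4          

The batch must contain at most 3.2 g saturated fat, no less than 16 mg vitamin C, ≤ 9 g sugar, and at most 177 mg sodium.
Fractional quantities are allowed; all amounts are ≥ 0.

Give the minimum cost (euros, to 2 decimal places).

Set it up as a linear program. Let x1 = servings of eggs, x2 = servings of salmon, x3 = servings of bananas, x4 = servings of kidney beans.
Minimise 0.37x1 + 2.1x2 + 0.18x3 + 0.28x4 s.t.:
  4x1 + 3.2x2 + 0.1x3 + 0.1x4 ≤ 3.2   (saturated fat)
  8x3 + 2x4 ≥ 16   (vitamin C)
  1x1 + 11x3 + 1x4 ≤ 9   (sugar)
  140x1 + 78x2 + 1x3 + 4x4 ≤ 177   (sodium)
  x1, x2, x3, x4 ≥ 0.
At the optimum only bananas, kidney beans are positive (eggs, salmon = 0). The vitamin C and sugar requirements are met with equality.
So bananas = 0.1429 servings, kidney beans = 7.429 servings.
Cost = 0.18·0.1429 + 0.28·7.429 = 2.1058.

€2.11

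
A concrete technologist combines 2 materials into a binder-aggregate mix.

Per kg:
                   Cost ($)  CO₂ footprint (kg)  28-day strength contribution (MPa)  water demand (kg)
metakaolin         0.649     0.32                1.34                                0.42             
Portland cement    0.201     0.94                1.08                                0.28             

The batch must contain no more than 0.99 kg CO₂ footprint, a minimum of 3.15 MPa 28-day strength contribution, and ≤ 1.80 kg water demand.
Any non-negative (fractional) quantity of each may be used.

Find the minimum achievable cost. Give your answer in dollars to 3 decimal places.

$1.413

Let x1 = kg of metakaolin, x2 = kg of Portland cement.
Minimise 0.649x1 + 0.201x2 with:
  0.32x1 + 0.94x2 ≤ 0.99   (CO₂ footprint)
  1.34x1 + 1.08x2 ≥ 3.15   (28-day strength contribution)
  0.42x1 + 0.28x2 ≤ 1.8   (water demand)
  x1, x2 ≥ 0.
Both inputs are positive at the optimum. Binding constraints: CO₂ footprint and 28-day strength contribution.
Solving gives x1 = 2.07, x2 = 0.3486.
Objective = 0.649·2.07 + 0.201·0.3486 = 1.413499.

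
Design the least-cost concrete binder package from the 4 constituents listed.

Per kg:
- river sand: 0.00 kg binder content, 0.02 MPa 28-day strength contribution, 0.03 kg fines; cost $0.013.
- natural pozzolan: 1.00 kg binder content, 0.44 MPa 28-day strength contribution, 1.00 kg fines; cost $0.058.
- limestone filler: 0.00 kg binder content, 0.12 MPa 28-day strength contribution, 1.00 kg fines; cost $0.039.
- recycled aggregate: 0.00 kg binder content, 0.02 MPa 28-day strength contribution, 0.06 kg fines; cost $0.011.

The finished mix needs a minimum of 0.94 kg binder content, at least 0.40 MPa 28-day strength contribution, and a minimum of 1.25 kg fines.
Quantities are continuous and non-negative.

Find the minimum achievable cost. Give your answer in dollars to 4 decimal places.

Let x1 = kg of river sand, x2 = kg of natural pozzolan, x3 = kg of limestone filler, x4 = kg of recycled aggregate.
min 0.013x1 + 0.058x2 + 0.039x3 + 0.011x4 subject to:
  1x2 ≥ 0.94   (binder content)
  0.02x1 + 0.44x2 + 0.12x3 + 0.02x4 ≥ 0.4   (28-day strength contribution)
  0.03x1 + 1x2 + 1x3 + 0.06x4 ≥ 1.25   (fines)
  x1, x2, x3, x4 ≥ 0.
The optimal basis is {natural pozzolan, limestone filler}; river sand, recycled aggregate drop out. There the binder content and fines constraints are tight.
Solving gives x2 = 0.94, x3 = 0.31.
Cost = 0.058·0.94 + 0.039·0.31 = 0.066610.

$0.0666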